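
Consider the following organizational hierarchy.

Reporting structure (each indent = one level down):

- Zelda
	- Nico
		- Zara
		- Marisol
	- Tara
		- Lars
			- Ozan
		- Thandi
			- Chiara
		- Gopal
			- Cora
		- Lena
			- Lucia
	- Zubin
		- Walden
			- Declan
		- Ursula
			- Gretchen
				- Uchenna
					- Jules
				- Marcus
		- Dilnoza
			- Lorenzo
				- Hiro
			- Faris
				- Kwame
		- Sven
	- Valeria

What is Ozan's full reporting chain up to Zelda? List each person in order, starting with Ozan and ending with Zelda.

Ozan -> Lars -> Tara -> Zelda

Ozan reports to Lars. Lars reports to Tara. Tara reports to Zelda. Zelda is at the top.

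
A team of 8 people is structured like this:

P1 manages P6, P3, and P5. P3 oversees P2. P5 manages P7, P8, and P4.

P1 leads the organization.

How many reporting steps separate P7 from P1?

Chain from P7 up to P1: P7 → P5 → P1. That is 2 steps up, so P7 is 2 levels below P1.

2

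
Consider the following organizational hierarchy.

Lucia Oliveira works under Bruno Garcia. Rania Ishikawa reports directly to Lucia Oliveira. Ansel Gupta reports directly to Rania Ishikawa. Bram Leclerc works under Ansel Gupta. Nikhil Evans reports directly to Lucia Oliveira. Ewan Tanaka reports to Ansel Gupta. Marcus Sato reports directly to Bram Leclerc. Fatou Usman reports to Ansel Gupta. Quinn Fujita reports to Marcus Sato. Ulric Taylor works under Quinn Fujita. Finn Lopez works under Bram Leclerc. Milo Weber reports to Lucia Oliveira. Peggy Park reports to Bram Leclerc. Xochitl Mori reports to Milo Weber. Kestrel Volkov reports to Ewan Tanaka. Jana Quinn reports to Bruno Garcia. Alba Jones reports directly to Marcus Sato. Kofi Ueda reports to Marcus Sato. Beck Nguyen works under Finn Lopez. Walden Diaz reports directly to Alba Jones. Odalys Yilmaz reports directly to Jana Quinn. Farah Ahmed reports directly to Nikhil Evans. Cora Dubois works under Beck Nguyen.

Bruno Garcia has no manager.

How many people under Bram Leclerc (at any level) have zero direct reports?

The people in Bram Leclerc's organization with no one reporting to them are Peggy Park, Cora Dubois, Kofi Ueda, Walden Diaz, Ulric Taylor. That is 5.

5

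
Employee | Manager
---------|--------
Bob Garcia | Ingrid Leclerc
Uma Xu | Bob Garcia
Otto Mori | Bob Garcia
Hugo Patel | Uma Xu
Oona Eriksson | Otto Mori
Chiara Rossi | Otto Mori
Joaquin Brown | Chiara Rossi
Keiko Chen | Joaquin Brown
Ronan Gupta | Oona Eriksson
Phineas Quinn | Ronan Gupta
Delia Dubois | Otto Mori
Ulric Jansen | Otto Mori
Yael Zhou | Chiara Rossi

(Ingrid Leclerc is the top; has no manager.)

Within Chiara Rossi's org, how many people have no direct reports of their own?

The people in Chiara Rossi's organization with no one reporting to them are Yael Zhou, Keiko Chen. That is 2.

2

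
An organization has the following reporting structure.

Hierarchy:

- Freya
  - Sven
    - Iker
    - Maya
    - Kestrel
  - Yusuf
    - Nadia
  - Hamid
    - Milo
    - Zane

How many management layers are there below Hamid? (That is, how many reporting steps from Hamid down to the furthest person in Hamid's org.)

1

The longest chain under Hamid runs Hamid → Zane, which is 1 level below Hamid.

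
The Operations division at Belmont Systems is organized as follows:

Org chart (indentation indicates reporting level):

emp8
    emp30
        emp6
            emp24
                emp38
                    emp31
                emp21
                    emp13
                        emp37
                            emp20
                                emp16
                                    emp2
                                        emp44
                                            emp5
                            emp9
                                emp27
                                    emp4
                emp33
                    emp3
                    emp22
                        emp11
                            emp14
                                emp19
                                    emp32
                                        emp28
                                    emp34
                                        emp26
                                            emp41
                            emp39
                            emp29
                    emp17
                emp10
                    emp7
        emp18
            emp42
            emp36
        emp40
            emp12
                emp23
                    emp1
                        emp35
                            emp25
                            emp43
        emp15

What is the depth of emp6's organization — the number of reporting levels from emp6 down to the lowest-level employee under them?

The longest chain under emp6 runs emp6 → emp24 → emp33 → emp22 → emp11 → emp14 → emp19 → emp34 → emp26 → emp41, which is 9 levels below emp6.

9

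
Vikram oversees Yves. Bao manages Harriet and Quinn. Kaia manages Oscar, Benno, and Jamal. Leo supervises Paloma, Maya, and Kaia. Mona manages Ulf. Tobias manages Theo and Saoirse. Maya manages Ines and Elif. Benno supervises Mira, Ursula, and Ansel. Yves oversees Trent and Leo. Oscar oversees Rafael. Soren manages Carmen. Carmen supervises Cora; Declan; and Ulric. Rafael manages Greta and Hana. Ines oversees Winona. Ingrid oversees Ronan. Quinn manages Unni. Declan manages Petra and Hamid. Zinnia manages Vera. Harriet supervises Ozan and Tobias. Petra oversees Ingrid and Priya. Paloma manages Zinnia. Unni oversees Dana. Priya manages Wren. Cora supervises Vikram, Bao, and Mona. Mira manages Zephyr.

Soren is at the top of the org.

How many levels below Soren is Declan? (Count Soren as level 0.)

Chain from Declan up to Soren: Declan → Carmen → Soren. That is 2 steps up, so Declan is 2 levels below Soren.

2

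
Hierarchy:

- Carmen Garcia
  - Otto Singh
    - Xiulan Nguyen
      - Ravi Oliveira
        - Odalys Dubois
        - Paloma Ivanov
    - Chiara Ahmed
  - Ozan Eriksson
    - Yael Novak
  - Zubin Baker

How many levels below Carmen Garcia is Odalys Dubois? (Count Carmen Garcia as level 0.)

Chain from Odalys Dubois up to Carmen Garcia: Odalys Dubois → Ravi Oliveira → Xiulan Nguyen → Otto Singh → Carmen Garcia. That is 4 steps up, so Odalys Dubois is 4 levels below Carmen Garcia.

4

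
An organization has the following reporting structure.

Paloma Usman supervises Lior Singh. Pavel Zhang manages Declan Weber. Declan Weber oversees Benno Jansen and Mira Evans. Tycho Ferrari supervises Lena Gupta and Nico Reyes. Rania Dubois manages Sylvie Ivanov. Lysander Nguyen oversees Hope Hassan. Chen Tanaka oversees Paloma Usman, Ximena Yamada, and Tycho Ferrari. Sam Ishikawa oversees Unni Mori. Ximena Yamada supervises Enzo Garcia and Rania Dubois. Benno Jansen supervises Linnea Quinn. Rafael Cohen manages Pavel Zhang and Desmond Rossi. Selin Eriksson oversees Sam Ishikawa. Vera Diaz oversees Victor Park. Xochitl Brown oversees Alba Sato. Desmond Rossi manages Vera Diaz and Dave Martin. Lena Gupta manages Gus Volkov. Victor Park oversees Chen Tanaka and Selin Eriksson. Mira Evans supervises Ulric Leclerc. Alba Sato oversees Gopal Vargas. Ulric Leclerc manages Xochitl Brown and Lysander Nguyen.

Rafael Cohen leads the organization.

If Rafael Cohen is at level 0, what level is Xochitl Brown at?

5

Chain from Xochitl Brown up to Rafael Cohen: Xochitl Brown → Ulric Leclerc → Mira Evans → Declan Weber → Pavel Zhang → Rafael Cohen. That is 5 steps up, so Xochitl Brown is 5 levels below Rafael Cohen.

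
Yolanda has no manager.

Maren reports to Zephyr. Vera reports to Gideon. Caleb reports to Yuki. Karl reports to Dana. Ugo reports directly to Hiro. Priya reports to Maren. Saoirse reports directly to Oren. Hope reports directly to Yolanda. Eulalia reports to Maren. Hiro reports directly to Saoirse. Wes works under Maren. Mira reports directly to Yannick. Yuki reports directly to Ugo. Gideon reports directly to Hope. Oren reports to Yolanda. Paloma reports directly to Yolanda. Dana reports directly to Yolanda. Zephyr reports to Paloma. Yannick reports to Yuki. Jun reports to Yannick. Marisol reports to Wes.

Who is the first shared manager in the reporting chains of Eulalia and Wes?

Eulalia's chain of managers is Maren, Zephyr, Paloma, Yolanda. Wes's chain of managers is Maren, Zephyr, Paloma, Yolanda. The first manager that appears in both chains is Maren.

Maren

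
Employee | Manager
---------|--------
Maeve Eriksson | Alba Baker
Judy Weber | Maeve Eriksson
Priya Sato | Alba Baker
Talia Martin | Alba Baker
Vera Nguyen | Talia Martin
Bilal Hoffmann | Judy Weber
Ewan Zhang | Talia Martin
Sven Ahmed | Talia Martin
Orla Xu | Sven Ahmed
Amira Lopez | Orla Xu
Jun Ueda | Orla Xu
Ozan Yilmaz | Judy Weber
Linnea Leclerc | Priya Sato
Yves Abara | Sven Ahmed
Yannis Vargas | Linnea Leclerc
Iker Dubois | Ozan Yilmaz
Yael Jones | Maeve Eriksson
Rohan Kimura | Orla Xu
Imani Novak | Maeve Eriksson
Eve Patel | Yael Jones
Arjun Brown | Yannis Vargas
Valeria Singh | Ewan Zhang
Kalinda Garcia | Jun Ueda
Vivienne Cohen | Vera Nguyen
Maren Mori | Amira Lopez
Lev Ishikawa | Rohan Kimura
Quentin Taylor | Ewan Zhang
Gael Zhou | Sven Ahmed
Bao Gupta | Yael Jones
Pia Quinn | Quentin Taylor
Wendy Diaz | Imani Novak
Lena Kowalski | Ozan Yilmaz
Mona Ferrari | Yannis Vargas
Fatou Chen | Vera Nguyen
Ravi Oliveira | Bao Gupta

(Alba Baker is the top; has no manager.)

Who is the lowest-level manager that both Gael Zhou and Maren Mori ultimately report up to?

Sven Ahmed

Gael Zhou's chain of managers is Sven Ahmed, Talia Martin, Alba Baker. Maren Mori's chain of managers is Amira Lopez, Orla Xu, Sven Ahmed, Talia Martin, Alba Baker. The first manager that appears in both chains is Sven Ahmed.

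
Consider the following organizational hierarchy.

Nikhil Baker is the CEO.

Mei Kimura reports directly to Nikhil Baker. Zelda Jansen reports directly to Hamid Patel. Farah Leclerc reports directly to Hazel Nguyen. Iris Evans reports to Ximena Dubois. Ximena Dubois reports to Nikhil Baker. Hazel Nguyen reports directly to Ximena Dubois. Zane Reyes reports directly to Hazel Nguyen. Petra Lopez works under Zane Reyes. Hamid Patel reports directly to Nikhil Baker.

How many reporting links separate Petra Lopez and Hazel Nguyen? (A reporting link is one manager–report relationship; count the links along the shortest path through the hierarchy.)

2

Petra Lopez is in Hazel Nguyen's organization: the chain from Petra Lopez up to Hazel Nguyen is Petra Lopez → Zane Reyes → Hazel Nguyen, which is 2 links.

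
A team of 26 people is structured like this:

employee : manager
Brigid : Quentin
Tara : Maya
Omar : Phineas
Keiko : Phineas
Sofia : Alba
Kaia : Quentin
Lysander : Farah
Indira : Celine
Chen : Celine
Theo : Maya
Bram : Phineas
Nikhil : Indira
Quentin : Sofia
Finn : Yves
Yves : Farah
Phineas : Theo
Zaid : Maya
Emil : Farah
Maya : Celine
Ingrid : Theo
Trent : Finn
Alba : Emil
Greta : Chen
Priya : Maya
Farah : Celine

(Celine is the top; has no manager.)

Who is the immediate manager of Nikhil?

Nikhil reports directly to Indira.

Indira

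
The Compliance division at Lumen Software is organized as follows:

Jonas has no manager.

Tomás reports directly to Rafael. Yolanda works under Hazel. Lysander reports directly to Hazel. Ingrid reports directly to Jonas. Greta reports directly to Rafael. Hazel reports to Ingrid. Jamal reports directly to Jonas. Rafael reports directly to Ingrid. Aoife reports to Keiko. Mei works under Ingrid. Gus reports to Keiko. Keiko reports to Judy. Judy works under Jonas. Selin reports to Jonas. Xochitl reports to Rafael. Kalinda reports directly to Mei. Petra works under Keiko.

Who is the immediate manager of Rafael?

Rafael reports directly to Ingrid.

Ingrid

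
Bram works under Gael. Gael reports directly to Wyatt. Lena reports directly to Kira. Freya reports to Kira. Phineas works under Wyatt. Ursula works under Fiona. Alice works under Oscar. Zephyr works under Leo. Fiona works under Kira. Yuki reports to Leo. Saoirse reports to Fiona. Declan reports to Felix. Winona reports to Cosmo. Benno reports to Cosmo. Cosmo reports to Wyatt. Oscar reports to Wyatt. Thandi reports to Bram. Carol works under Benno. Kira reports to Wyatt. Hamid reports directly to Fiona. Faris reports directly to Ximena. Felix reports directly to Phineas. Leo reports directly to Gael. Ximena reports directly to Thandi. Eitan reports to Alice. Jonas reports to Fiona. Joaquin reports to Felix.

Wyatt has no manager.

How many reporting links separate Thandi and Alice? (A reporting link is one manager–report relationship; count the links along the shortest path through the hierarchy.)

Thandi is 3 levels below Wyatt, and Alice is 2 levels below Wyatt (their lowest common manager). The shortest path runs up from Thandi to Wyatt and back down to Alice: 3 + 2 = 5 links.

5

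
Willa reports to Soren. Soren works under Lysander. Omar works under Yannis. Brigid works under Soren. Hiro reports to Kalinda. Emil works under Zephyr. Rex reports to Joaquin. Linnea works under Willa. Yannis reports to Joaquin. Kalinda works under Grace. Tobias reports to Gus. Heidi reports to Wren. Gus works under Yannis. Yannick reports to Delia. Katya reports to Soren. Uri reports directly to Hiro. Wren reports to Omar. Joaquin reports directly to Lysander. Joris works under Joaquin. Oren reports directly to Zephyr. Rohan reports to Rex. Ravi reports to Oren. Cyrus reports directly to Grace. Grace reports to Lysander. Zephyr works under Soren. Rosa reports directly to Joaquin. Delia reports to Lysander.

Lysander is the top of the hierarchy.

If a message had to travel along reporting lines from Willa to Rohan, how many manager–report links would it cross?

Willa is 2 levels below Lysander, and Rohan is 3 levels below Lysander (their lowest common manager). The shortest path runs up from Willa to Lysander and back down to Rohan: 2 + 3 = 5 links.

5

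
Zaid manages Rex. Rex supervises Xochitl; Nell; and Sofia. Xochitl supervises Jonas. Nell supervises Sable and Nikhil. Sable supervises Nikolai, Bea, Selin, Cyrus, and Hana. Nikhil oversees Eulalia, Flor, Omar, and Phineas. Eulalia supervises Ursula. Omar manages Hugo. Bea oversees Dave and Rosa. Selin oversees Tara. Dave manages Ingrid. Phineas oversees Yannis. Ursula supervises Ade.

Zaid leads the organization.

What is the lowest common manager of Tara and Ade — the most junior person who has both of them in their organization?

Tara's chain of managers is Selin, Sable, Nell, Rex, Zaid. Ade's chain of managers is Ursula, Eulalia, Nikhil, Nell, Rex, Zaid. The first manager that appears in both chains is Nell.

Nell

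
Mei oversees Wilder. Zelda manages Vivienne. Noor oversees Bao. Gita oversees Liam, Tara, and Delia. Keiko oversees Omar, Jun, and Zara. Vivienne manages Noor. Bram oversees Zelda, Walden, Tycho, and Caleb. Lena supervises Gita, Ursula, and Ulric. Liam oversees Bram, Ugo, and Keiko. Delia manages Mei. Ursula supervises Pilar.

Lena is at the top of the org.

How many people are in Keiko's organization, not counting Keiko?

Keiko directly manages Omar, Jun, Zara. Omar has no reports. Jun has no reports. Zara has no reports. So Keiko's organization is 3 direct reports plus everyone under them: 1 + 1 + 1 = 3.

3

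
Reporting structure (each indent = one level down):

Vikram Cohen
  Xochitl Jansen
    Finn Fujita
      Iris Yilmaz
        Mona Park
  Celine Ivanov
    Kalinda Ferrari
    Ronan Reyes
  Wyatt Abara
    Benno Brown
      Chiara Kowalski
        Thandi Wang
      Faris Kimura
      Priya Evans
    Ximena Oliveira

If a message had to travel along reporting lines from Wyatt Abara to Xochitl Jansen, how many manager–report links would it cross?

Wyatt Abara is 1 level below Vikram Cohen, and Xochitl Jansen is 1 level below Vikram Cohen (their lowest common manager). The shortest path runs up from Wyatt Abara to Vikram Cohen and back down to Xochitl Jansen: 1 + 1 = 2 links.

2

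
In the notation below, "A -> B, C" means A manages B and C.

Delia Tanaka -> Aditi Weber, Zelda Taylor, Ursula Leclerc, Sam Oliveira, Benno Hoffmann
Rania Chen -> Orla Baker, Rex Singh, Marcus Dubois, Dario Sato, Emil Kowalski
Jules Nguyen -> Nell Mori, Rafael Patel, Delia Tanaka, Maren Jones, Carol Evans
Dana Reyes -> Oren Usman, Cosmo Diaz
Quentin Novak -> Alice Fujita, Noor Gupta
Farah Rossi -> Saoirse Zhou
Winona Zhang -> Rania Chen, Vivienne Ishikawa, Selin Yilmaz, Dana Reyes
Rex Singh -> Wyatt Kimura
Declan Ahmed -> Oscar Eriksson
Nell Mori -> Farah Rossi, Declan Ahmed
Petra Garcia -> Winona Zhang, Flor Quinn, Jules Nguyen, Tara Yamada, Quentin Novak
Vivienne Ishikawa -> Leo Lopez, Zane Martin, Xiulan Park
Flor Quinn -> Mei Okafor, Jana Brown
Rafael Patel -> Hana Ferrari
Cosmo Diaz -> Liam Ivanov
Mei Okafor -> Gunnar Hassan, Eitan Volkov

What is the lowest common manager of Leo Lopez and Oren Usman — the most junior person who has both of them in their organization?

Winona Zhang

Leo Lopez's chain of managers is Vivienne Ishikawa, Winona Zhang, Petra Garcia. Oren Usman's chain of managers is Dana Reyes, Winona Zhang, Petra Garcia. The first manager that appears in both chains is Winona Zhang.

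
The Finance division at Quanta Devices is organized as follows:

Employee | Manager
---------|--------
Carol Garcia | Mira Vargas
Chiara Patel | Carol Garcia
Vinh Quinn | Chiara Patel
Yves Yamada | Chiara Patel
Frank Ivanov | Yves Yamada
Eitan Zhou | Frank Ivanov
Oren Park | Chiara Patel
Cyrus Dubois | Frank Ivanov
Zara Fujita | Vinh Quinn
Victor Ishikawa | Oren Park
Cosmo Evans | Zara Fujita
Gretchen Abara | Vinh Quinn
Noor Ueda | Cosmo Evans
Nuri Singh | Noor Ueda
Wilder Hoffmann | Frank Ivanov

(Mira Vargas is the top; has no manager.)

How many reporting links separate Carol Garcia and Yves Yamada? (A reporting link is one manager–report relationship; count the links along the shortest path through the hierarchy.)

2

Yves Yamada is in Carol Garcia's organization: the chain from Yves Yamada up to Carol Garcia is Yves Yamada → Chiara Patel → Carol Garcia, which is 2 links.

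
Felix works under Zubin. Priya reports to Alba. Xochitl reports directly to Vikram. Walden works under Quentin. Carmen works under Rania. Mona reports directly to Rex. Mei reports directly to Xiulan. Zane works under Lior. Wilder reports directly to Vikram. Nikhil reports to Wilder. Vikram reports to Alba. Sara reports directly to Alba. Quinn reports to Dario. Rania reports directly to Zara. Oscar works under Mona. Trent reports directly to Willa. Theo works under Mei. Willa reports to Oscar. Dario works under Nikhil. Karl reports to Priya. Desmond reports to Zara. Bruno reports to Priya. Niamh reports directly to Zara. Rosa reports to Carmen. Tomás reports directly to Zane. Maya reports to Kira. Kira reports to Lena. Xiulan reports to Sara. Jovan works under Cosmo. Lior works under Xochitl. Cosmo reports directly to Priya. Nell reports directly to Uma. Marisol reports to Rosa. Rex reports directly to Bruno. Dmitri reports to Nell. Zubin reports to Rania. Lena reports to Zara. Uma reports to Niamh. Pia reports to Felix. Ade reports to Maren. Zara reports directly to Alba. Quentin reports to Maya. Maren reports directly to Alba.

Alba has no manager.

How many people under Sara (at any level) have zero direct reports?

The only person in Sara's organization with no one reporting to them is Theo. That is 1.

1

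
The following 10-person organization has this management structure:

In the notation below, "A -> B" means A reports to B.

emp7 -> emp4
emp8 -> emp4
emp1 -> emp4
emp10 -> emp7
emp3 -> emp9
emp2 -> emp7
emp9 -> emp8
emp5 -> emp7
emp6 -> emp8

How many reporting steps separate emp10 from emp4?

Chain from emp10 up to emp4: emp10 → emp7 → emp4. That is 2 steps up, so emp10 is 2 levels below emp4.

2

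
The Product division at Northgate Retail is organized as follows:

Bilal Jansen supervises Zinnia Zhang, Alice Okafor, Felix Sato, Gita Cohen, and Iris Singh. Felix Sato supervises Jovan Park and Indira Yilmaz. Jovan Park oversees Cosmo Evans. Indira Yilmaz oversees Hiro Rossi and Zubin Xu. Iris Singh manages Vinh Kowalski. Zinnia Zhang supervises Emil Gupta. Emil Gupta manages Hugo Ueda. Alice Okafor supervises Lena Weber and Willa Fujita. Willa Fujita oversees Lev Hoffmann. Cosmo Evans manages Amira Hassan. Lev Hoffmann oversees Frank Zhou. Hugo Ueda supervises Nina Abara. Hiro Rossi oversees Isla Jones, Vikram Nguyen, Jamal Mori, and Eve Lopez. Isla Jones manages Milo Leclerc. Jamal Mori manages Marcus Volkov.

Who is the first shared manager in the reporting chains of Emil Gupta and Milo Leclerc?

Bilal Jansen

Emil Gupta's chain of managers is Zinnia Zhang, Bilal Jansen. Milo Leclerc's chain of managers is Isla Jones, Hiro Rossi, Indira Yilmaz, Felix Sato, Bilal Jansen. The first manager that appears in both chains is Bilal Jansen.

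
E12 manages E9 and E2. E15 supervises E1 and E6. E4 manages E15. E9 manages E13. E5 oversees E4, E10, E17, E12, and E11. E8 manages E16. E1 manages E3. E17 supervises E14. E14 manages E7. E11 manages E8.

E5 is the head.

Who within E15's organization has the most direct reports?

Direct-report counts within E15's organization: E15 has 2; E1 has 1. The largest is 2, held by E15.

E15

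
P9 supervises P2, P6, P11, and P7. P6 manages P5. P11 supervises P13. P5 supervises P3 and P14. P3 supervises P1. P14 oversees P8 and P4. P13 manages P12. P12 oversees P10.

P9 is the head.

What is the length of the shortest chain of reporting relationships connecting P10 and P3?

P10 is 4 levels below P9, and P3 is 3 levels below P9 (their lowest common manager). The shortest path runs up from P10 to P9 and back down to P3: 4 + 3 = 7 links.

7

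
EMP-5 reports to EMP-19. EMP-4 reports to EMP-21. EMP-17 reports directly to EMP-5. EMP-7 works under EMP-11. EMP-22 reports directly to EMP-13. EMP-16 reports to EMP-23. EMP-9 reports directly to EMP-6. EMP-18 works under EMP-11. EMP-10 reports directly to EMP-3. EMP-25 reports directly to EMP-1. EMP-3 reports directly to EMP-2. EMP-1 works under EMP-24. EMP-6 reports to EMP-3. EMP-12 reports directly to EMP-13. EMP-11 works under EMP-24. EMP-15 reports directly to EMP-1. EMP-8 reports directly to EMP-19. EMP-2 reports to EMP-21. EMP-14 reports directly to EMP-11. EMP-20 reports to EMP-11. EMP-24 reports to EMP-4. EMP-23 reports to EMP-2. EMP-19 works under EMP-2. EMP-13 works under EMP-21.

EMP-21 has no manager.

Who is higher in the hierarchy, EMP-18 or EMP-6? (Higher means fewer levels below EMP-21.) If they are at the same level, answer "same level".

EMP-6

EMP-18 is 4 levels below EMP-21; EMP-6 is 3. EMP-6 is higher.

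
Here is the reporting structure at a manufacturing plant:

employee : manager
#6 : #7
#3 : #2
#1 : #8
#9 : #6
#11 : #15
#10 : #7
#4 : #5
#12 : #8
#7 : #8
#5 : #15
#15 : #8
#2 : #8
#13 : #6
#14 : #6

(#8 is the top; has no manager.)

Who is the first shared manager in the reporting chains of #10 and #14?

#10's chain of managers is #7, #8. #14's chain of managers is #6, #7, #8. The first manager that appears in both chains is #7.

#7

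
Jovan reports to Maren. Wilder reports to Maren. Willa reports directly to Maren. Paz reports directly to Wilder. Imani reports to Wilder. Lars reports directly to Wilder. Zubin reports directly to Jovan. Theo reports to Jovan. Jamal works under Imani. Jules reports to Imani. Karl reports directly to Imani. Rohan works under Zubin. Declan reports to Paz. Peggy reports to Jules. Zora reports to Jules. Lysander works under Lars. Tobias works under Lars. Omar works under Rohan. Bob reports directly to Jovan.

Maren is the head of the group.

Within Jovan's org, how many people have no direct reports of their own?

3

The people in Jovan's organization with no one reporting to them are Bob, Theo, Omar. That is 3.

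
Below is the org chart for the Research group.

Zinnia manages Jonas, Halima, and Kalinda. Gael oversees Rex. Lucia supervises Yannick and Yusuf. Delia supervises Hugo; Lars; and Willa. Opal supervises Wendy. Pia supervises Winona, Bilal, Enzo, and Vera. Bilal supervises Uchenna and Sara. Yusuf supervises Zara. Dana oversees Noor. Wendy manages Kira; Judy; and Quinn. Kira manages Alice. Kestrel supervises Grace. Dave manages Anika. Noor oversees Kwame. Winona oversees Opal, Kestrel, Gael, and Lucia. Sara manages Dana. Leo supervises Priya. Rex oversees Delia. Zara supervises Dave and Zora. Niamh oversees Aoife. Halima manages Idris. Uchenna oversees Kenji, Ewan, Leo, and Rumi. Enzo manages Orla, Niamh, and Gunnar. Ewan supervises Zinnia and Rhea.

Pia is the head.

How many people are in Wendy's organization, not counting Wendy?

Wendy directly manages Kira, Judy, Quinn. Under Kira: Alice (1). Judy has no reports. Quinn has no reports. So Wendy's organization is 3 direct reports plus everyone under them: 2 + 1 + 1 = 4.

4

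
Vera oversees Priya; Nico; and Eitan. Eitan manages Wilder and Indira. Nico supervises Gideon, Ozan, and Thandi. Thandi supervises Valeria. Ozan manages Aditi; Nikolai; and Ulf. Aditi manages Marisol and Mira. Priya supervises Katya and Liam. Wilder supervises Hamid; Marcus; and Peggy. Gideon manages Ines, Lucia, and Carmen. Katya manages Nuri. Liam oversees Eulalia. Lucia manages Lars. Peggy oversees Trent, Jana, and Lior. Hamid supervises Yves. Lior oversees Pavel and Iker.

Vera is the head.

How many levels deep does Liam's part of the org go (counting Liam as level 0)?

1

The longest chain under Liam runs Liam → Eulalia, which is 1 level below Liam.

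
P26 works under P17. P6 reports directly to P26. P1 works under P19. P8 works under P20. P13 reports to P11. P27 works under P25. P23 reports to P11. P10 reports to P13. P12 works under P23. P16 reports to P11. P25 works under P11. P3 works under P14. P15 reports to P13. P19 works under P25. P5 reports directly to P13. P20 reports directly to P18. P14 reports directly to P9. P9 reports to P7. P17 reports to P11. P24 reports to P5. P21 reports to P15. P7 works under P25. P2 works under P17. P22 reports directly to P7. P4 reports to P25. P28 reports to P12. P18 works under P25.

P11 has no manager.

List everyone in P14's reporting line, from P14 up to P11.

P14 -> P9 -> P7 -> P25 -> P11

P14 reports to P9. P9 reports to P7. P7 reports to P25. P25 reports to P11. P11 is at the top.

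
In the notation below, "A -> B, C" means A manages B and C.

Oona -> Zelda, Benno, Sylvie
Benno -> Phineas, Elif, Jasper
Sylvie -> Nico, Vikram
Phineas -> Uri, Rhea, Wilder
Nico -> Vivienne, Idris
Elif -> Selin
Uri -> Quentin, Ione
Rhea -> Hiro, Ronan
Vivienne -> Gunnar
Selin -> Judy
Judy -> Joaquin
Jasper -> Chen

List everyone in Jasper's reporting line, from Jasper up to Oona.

Jasper reports to Benno. Benno reports to Oona. Oona is at the top.

Jasper -> Benno -> Oona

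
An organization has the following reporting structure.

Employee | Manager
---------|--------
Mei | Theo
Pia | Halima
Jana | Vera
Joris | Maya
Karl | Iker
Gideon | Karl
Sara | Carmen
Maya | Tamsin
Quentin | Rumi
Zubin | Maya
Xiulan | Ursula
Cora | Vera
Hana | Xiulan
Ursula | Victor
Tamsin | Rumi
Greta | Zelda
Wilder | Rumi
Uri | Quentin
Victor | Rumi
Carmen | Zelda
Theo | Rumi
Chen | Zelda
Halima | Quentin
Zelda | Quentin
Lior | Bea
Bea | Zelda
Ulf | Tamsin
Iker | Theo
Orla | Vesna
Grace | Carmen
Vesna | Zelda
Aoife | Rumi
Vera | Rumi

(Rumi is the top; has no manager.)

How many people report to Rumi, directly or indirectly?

33

Rumi directly manages Victor, Quentin, Theo, Tamsin, Aoife, Vera, Wilder. Under Victor: Ursula, Xiulan, Hana (3). Under Quentin: Uri, Zelda, Greta, Carmen, Sara, Grace, Bea, Lior, Chen, Vesna, Orla, Halima, Pia (13). Under Theo: Mei, Iker, Karl, Gideon (4). Under Tamsin: Maya, Joris, Zubin, Ulf (4). Aoife has no reports. Under Vera: Jana, Cora (2). Wilder has no reports. So Rumi's organization is 7 direct reports plus everyone under them: 4 + 14 + 5 + 5 + 1 + 3 + 1 = 33.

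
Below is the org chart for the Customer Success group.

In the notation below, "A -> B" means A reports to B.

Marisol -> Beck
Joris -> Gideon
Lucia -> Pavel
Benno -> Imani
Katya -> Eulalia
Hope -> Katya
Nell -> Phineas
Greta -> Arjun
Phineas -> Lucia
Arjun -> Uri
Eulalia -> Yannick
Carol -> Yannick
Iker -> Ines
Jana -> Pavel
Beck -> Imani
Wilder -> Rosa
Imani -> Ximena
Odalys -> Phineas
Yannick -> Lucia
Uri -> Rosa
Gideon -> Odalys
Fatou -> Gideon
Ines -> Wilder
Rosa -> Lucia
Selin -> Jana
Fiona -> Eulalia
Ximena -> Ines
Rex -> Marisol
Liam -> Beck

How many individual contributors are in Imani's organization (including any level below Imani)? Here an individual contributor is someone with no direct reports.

3

The people in Imani's organization with no one reporting to them are Benno, Rex, Liam. That is 3.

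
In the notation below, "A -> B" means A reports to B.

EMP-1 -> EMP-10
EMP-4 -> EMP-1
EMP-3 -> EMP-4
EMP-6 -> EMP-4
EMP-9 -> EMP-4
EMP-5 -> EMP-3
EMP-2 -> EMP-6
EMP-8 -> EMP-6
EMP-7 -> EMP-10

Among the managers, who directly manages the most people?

EMP-4

Direct-report counts: EMP-10 has 2; EMP-1 has 1; EMP-4 has 3; EMP-6 has 2; EMP-3 has 1. The largest is 3, held by EMP-4.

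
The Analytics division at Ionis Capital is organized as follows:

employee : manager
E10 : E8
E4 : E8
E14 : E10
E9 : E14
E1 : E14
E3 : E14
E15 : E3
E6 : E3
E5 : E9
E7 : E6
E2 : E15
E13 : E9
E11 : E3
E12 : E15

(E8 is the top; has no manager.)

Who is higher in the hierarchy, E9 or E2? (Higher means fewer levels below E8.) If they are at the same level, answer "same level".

E9

E9 is 3 levels below E8; E2 is 5. E9 is higher.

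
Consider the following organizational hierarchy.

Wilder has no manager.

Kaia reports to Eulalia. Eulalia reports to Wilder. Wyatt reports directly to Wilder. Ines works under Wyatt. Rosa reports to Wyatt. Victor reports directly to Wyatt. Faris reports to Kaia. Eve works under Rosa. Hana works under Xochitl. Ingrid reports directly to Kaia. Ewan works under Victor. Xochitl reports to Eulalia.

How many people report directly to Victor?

Victor directly manages Ewan. That is 1 direct report.

1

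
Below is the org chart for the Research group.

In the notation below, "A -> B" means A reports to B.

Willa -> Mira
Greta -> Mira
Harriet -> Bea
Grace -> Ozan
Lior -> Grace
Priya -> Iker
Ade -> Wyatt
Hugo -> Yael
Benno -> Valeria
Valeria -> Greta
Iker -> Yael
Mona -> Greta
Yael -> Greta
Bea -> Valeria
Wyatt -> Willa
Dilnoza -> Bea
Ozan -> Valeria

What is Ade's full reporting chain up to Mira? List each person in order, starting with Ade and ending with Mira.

Ade -> Wyatt -> Willa -> Mira

Ade reports to Wyatt. Wyatt reports to Willa. Willa reports to Mira. Mira is at the top.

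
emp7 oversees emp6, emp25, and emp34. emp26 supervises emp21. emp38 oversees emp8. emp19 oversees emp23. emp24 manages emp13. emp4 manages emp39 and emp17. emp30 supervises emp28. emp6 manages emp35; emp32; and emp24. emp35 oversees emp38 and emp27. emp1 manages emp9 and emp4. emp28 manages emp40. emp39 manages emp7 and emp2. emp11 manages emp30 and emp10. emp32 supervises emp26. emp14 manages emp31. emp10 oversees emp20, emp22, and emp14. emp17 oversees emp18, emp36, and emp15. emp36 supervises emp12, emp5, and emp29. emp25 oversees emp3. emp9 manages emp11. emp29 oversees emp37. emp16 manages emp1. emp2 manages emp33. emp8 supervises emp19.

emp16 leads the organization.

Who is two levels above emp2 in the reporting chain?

emp4

emp2 reports to emp39, and emp39 reports to emp4. So emp2's skip-level manager is emp4.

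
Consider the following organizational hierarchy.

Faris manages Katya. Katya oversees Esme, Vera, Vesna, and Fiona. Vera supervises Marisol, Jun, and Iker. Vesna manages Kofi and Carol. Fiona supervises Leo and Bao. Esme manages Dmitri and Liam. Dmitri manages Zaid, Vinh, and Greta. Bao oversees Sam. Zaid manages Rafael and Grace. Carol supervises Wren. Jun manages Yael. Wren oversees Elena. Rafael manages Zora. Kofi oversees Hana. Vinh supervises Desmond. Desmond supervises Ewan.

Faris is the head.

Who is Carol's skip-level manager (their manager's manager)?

Carol reports to Vesna, and Vesna reports to Katya. So Carol's skip-level manager is Katya.

Katya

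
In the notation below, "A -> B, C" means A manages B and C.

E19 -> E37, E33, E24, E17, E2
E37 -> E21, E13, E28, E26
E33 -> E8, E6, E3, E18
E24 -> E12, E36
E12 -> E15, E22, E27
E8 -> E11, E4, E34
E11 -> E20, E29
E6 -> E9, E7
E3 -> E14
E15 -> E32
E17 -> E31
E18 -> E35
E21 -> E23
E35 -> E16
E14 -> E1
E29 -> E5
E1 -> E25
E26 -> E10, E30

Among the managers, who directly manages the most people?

Direct-report counts: E19 has 5; E17 has 1; E24 has 2; E12 has 3; E15 has 1; E33 has 4; E18 has 1; E35 has 1; E3 has 1; E14 has 1; E1 has 1; E6 has 2; E8 has 3; E11 has 2; E29 has 1; E37 has 4; E26 has 2; E21 has 1. The largest is 5, held by E19.

E19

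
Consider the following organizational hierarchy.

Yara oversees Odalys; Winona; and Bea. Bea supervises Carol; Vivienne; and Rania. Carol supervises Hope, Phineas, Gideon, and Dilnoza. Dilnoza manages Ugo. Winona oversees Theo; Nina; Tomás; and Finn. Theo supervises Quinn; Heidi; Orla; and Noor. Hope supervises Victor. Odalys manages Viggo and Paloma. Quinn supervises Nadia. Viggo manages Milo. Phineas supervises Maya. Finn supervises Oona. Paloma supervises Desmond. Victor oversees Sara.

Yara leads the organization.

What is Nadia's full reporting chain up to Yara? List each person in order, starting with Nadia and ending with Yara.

Nadia -> Quinn -> Theo -> Winona -> Yara

Nadia reports to Quinn. Quinn reports to Theo. Theo reports to Winona. Winona reports to Yara. Yara is at the top.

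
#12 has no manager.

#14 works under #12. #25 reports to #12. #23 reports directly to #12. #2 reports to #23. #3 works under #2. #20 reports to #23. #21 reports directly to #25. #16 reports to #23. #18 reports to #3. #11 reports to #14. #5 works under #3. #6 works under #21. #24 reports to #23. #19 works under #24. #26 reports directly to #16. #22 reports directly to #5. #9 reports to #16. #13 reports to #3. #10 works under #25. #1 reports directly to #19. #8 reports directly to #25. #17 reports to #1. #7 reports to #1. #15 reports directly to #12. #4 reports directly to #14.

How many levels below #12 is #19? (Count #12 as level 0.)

Chain from #19 up to #12: #19 → #24 → #23 → #12. That is 3 steps up, so #19 is 3 levels below #12.

3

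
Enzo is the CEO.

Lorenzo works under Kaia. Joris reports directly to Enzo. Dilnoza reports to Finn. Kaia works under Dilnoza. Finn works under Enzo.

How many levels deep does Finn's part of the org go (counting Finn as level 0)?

3

The longest chain under Finn runs Finn → Dilnoza → Kaia → Lorenzo, which is 3 levels below Finn.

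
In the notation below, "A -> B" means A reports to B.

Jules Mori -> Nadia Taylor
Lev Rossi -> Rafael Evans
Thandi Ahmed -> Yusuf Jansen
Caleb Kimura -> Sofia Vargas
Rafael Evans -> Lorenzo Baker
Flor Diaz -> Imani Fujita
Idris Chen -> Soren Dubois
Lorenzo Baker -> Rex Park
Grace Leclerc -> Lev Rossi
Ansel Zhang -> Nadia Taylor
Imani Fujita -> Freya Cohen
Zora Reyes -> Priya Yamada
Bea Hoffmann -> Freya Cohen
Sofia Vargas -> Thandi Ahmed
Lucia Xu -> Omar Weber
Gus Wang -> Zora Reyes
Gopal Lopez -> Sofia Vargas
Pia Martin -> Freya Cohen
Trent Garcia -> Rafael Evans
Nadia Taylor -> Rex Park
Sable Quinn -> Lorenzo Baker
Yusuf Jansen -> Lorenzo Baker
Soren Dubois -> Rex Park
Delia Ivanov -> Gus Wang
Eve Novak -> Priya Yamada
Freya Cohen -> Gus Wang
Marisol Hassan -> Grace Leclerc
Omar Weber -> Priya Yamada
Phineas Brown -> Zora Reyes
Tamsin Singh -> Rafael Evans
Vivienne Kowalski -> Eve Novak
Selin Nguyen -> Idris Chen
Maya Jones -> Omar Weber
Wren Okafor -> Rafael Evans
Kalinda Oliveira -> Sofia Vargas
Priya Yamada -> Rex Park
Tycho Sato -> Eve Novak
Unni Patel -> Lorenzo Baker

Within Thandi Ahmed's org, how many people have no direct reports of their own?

3

The people in Thandi Ahmed's organization with no one reporting to them are Kalinda Oliveira, Gopal Lopez, Caleb Kimura. That is 3.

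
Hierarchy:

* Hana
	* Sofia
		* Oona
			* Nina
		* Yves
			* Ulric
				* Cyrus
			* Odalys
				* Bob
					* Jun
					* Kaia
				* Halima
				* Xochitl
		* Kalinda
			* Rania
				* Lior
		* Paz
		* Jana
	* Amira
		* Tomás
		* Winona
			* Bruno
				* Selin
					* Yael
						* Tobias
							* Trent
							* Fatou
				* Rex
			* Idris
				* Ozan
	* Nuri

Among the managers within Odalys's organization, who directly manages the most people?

Odalys

Direct-report counts within Odalys's organization: Odalys has 3; Bob has 2. The largest is 3, held by Odalys.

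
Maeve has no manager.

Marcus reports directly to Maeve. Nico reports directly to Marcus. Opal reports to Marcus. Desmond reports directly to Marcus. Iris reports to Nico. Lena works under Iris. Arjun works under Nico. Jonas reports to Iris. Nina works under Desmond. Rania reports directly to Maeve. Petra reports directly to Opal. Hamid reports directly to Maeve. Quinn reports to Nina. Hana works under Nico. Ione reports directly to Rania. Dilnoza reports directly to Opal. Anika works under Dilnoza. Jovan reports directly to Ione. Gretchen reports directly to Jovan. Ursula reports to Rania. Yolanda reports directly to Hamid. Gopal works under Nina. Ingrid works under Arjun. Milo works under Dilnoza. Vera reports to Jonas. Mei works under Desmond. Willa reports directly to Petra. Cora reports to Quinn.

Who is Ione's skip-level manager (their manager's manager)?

Maeve

Ione reports to Rania, and Rania reports to Maeve. So Ione's skip-level manager is Maeve.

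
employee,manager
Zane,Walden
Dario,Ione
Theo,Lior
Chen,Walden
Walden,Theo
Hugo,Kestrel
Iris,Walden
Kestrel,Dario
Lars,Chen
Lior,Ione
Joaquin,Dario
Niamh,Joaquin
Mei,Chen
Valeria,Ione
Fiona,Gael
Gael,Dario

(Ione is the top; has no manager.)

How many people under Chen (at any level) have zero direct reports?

The people in Chen's organization with no one reporting to them are Lars, Mei. That is 2.

2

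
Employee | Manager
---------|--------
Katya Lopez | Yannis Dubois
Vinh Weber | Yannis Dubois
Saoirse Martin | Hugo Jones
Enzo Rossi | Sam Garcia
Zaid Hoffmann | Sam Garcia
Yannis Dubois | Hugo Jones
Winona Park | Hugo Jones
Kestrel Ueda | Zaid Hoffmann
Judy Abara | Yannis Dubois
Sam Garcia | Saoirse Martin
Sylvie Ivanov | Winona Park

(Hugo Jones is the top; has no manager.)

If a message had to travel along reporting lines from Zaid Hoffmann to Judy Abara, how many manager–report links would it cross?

5

Zaid Hoffmann is 3 levels below Hugo Jones, and Judy Abara is 2 levels below Hugo Jones (their lowest common manager). The shortest path runs up from Zaid Hoffmann to Hugo Jones and back down to Judy Abara: 3 + 2 = 5 links.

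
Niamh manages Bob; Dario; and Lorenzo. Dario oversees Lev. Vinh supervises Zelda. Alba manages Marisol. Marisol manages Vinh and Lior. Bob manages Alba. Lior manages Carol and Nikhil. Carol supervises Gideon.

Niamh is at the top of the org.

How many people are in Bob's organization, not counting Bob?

Bob directly manages Alba. Under Alba: Marisol, Lior, Nikhil, Carol, Gideon, Vinh, Zelda (7). That's 8 in total.

8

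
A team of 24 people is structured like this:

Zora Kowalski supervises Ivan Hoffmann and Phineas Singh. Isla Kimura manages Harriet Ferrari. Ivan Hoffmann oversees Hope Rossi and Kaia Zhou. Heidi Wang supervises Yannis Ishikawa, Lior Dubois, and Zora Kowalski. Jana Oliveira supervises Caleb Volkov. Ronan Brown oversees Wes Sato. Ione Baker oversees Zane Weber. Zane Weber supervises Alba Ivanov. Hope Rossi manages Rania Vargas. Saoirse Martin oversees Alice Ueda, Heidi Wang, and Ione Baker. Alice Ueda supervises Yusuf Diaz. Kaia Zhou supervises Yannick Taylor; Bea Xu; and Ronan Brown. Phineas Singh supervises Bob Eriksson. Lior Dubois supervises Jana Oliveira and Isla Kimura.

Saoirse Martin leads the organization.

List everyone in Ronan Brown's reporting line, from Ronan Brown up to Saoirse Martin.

Ronan Brown reports to Kaia Zhou. Kaia Zhou reports to Ivan Hoffmann. Ivan Hoffmann reports to Zora Kowalski. Zora Kowalski reports to Heidi Wang. Heidi Wang reports to Saoirse Martin. Saoirse Martin is at the top.

Ronan Brown -> Kaia Zhou -> Ivan Hoffmann -> Zora Kowalski -> Heidi Wang -> Saoirse Martin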